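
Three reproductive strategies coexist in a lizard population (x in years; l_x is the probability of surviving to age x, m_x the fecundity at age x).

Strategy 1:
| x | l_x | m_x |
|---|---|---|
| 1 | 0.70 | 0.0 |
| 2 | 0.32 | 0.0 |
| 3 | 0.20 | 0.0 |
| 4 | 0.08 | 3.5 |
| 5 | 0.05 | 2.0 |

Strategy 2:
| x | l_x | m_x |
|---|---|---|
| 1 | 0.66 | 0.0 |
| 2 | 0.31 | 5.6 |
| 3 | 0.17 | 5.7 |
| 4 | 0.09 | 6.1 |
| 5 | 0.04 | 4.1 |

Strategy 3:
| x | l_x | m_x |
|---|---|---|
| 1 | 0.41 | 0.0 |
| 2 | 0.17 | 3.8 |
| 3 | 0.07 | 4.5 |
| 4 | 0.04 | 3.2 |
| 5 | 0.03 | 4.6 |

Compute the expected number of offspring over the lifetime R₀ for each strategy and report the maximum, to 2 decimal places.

3.42

Strategy 1: R₀ = 0.70×0.0 + 0.32×0.0 + 0.20×0.0 + 0.08×3.5 + 0.05×2.0 = 0.3800
Strategy 2: R₀ = 0.66×0.0 + 0.31×5.6 + 0.17×5.7 + 0.09×6.1 + 0.04×4.1 = 3.4180
Strategy 3: R₀ = 0.41×0.0 + 0.17×3.8 + 0.07×4.5 + 0.04×3.2 + 0.03×4.6 = 1.2270
Highest R₀: strategy 2 with 3.4180.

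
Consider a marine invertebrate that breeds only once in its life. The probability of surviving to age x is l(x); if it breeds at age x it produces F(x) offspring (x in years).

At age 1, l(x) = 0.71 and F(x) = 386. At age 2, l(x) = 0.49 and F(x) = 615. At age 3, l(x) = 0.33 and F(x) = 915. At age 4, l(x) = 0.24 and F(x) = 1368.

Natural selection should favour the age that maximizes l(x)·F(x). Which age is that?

Expected offspring if breeding at age x = l(x) × F(x):
  age 1: 0.71 × 386 = 274.060
  age 2: 0.49 × 615 = 301.350
  age 3: 0.33 × 915 = 301.950
  age 4: 0.24 × 1368 = 328.320
Maximum at age 4 (328.320).

4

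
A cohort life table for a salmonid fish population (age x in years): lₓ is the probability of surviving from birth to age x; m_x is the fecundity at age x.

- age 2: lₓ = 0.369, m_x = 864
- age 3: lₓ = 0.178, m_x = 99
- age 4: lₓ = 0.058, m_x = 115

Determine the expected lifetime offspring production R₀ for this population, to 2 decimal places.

343.11

R₀ = Σ lₓ m_x:
  age 2: 0.369 × 864 = 318.8160
  age 3: 0.178 × 99 = 17.6220
  age 4: 0.058 × 115 = 6.6700
R₀ = 318.8160 + 17.6220 + 6.6700 = 343.1080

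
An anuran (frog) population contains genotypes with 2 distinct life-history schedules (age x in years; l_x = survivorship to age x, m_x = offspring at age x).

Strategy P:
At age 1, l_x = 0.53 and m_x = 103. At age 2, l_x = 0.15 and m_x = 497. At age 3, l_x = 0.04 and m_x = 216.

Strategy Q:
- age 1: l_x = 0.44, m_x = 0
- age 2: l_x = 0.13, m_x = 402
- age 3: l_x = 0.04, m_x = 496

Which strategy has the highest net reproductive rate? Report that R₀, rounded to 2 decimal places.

137.78

Strategy P: R₀ = 0.53×103 + 0.15×497 + 0.04×216 = 137.7800
Strategy Q: R₀ = 0.44×0 + 0.13×402 + 0.04×496 = 72.1000
Highest R₀: strategy P with 137.7800.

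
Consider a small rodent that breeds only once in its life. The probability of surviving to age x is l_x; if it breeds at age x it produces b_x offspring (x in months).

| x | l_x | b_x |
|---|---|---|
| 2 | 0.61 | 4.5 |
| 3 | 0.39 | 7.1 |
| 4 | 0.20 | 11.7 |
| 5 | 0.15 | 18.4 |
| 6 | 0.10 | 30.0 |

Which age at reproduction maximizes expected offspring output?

Expected offspring if breeding at age x = l_x × b_x:
  age 2: 0.61 × 4.5 = 2.745
  age 3: 0.39 × 7.1 = 2.769
  age 4: 0.20 × 11.7 = 2.340
  age 5: 0.15 × 18.4 = 2.760
  age 6: 0.10 × 30.0 = 3.000
Maximum at age 6 (3.000).

6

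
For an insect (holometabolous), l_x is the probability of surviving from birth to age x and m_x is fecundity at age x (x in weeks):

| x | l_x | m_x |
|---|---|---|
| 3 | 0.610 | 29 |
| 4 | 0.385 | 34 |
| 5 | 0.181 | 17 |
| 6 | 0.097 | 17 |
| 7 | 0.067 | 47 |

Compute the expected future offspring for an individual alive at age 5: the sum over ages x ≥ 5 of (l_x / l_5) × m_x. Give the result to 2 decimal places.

43.51

l_5 = 0.181. Conditional survival from age 5 to x is l_x / l_5.
  x=5: (0.181/0.181) × 17 = 17.0000
  x=6: (0.097/0.181) × 17 = 9.1105
  x=7: (0.067/0.181) × 47 = 17.3978
Sum = 17.0000 + 9.1105 + 17.3978 = 43.5083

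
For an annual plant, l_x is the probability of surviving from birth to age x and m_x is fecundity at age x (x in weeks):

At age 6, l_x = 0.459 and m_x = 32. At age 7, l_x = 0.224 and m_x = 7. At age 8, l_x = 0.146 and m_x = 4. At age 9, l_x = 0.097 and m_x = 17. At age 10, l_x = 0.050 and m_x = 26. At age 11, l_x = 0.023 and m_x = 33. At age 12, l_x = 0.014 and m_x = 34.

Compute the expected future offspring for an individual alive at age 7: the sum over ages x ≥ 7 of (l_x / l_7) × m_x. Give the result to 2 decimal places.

l_7 = 0.224. Conditional survival from age 7 to x is l_x / l_7.
  x=7: (0.224/0.224) × 7 = 7.0000
  x=8: (0.146/0.224) × 4 = 2.6071
  x=9: (0.097/0.224) × 17 = 7.3616
  x=10: (0.050/0.224) × 26 = 5.8036
  x=11: (0.023/0.224) × 33 = 3.3884
  x=12: (0.014/0.224) × 34 = 2.1250
Sum = 7.0000 + 2.6071 + 7.3616 + 5.8036 + 3.3884 + 2.1250 = 28.2857

28.29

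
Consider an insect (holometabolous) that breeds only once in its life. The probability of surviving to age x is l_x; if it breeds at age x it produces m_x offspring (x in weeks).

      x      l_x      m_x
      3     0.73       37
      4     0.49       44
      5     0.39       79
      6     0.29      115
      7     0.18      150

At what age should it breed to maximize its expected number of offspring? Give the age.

6

Expected offspring if breeding at age x = l_x × m_x:
  age 3: 0.73 × 37 = 27.010
  age 4: 0.49 × 44 = 21.560
  age 5: 0.39 × 79 = 30.810
  age 6: 0.29 × 115 = 33.350
  age 7: 0.18 × 150 = 27.000
Maximum at age 6 (33.350).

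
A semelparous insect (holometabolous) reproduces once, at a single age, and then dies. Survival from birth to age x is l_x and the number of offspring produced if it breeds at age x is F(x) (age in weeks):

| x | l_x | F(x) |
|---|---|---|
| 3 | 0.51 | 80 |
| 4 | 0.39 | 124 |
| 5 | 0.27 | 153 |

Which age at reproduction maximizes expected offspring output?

4

Expected offspring if breeding at age x = l_x × F(x):
  age 3: 0.51 × 80 = 40.800
  age 4: 0.39 × 124 = 48.360
  age 5: 0.27 × 153 = 41.310
Maximum at age 4 (48.360).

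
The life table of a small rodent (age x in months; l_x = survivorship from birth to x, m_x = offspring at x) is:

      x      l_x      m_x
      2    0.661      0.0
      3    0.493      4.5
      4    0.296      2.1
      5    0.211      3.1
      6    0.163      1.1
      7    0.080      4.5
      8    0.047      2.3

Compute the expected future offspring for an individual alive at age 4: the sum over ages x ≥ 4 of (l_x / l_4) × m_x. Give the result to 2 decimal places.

l_4 = 0.296. Conditional survival from age 4 to x is l_x / l_4.
  x=4: (0.296/0.296) × 2.1 = 2.1000
  x=5: (0.211/0.296) × 3.1 = 2.2098
  x=6: (0.163/0.296) × 1.1 = 0.6057
  x=7: (0.080/0.296) × 4.5 = 1.2162
  x=8: (0.047/0.296) × 2.3 = 0.3652
Sum = 2.1000 + 2.2098 + 0.6057 + 1.2162 + 0.3652 = 6.4970

6.50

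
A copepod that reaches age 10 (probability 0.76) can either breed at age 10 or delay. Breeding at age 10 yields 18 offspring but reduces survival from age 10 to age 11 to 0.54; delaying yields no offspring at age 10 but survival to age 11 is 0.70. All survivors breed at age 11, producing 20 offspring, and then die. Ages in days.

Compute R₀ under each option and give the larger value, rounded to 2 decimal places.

21.89

breed at age 10: R₀ = 0.76 × (18 + 0.54 × 20) = 0.76 × 28.8000 = 21.8880
delay to age 11: R₀ = 0.76 × (0.70 × 20) = 0.76 × 14.0000 = 10.6400
Higher: breed at age 10 (21.8880).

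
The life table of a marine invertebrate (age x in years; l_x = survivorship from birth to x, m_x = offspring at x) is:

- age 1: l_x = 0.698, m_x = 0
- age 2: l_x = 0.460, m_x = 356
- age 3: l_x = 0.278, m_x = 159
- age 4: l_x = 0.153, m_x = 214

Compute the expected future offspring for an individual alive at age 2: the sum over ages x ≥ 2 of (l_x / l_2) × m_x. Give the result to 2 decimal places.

523.27

l_2 = 0.460. Conditional survival from age 2 to x is l_x / l_2.
  x=2: (0.460/0.460) × 356 = 356.0000
  x=3: (0.278/0.460) × 159 = 96.0913
  x=4: (0.153/0.460) × 214 = 71.1783
Sum = 356.0000 + 96.0913 + 71.1783 = 523.2696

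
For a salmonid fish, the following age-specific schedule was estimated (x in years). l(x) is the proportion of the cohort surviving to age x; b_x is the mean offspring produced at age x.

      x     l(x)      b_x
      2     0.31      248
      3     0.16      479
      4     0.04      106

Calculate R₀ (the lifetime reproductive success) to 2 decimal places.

157.76

R₀ = Σ l(x) b_x:
  age 2: 0.31 × 248 = 76.8800
  age 3: 0.16 × 479 = 76.6400
  age 4: 0.04 × 106 = 4.2400
R₀ = 76.8800 + 76.6400 + 4.2400 = 157.7600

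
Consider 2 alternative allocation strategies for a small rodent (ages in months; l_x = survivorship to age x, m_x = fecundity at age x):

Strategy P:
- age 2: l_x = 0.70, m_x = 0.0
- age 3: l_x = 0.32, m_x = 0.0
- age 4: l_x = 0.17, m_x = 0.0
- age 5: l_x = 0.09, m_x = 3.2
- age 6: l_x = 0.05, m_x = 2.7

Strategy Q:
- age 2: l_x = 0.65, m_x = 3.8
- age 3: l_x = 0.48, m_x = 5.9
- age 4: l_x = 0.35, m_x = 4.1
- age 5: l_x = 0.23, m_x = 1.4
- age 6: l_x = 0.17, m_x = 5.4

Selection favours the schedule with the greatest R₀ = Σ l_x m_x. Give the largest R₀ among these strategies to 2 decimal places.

7.98

Strategy P: R₀ = 0.70×0.0 + 0.32×0.0 + 0.17×0.0 + 0.09×3.2 + 0.05×2.7 = 0.4230
Strategy Q: R₀ = 0.65×3.8 + 0.48×5.9 + 0.35×4.1 + 0.23×1.4 + 0.17×5.4 = 7.9770
Highest R₀: strategy Q with 7.9770.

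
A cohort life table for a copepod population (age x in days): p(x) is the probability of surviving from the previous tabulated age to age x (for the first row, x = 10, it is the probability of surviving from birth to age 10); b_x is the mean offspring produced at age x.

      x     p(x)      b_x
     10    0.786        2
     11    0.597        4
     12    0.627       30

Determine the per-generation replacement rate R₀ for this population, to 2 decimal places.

12.28

Survivorship from birth: l_x = p_10·p_11·…·p_x.
  l_10 = 0.78600
  l_11 = 0.46924
  l_12 = 0.29421
R₀ = Σ l_x b_x:
  age 10: 0.78600 × 2 = 1.5720
  age 11: 0.46924 × 4 = 1.8770
  age 12: 0.29421 × 30 = 8.8263
R₀ = 1.5720 + 1.8770 + 8.8263 = 12.2753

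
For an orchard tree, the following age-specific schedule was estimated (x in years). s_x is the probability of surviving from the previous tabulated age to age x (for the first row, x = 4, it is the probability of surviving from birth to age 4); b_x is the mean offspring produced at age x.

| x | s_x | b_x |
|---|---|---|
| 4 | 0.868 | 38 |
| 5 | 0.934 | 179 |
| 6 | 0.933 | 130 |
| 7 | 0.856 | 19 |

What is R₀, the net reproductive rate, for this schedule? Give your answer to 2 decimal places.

Survivorship from birth: l_x = s_4·s_5·…·s_x.
  l_4 = 0.86800
  l_5 = 0.81071
  l_6 = 0.75639
  l_7 = 0.64747
R₀ = Σ l_x b_x:
  age 4: 0.86800 × 38 = 32.9840
  age 5: 0.81071 × 179 = 145.1171
  age 6: 0.75639 × 130 = 98.3307
  age 7: 0.64747 × 19 = 12.3019
R₀ = 32.9840 + 145.1171 + 98.3307 + 12.3019 = 288.7337

288.73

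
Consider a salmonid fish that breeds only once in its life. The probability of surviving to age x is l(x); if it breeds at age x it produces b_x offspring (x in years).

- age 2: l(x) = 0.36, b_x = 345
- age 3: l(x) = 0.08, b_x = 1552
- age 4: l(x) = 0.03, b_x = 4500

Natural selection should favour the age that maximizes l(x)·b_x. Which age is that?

Expected offspring if breeding at age x = l(x) × b_x:
  age 2: 0.36 × 345 = 124.200
  age 3: 0.08 × 1552 = 124.160
  age 4: 0.03 × 4500 = 135.000
Maximum at age 4 (135.000).

4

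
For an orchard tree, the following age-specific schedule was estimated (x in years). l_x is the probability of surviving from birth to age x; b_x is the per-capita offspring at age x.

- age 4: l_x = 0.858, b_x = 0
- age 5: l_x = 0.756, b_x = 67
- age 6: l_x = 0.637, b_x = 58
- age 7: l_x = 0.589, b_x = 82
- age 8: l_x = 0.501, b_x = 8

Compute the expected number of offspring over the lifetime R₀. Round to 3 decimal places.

139.904

R₀ = Σ l_x b_x:
  age 4: 0.858 × 0 = 0.0000
  age 5: 0.756 × 67 = 50.6520
  age 6: 0.637 × 58 = 36.9460
  age 7: 0.589 × 82 = 48.2980
  age 8: 0.501 × 8 = 4.0080
R₀ = 0.0000 + 50.6520 + 36.9460 + 48.2980 + 4.0080 = 139.9040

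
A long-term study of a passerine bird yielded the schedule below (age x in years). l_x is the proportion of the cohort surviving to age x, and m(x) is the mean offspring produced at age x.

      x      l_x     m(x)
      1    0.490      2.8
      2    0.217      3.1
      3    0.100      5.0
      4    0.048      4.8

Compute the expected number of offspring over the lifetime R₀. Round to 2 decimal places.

R₀ = Σ l_x m(x):
  age 1: 0.490 × 2.8 = 1.3720
  age 2: 0.217 × 3.1 = 0.6727
  age 3: 0.100 × 5.0 = 0.5000
  age 4: 0.048 × 4.8 = 0.2304
R₀ = 1.3720 + 0.6727 + 0.5000 + 0.2304 = 2.7751

2.78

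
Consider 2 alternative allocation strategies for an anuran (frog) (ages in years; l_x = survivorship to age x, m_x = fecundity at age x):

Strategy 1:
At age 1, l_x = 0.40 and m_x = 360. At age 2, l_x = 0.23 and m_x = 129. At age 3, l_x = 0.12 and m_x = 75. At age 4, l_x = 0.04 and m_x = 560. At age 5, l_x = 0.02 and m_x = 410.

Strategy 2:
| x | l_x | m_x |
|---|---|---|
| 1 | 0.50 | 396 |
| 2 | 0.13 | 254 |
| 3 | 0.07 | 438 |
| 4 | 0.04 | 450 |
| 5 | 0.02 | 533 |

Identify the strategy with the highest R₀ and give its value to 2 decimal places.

290.34

Strategy 1: R₀ = 0.40×360 + 0.23×129 + 0.12×75 + 0.04×560 + 0.02×410 = 213.2700
Strategy 2: R₀ = 0.50×396 + 0.13×254 + 0.07×438 + 0.04×450 + 0.02×533 = 290.3400
Highest R₀: strategy 2 with 290.3400.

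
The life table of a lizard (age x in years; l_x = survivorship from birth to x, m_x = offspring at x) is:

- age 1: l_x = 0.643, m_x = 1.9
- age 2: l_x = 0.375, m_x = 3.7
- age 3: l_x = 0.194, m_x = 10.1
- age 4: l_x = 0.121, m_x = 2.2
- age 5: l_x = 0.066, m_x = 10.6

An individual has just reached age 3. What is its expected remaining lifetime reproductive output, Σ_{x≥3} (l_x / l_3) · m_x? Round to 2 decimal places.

15.08

l_3 = 0.194. Conditional survival from age 3 to x is l_x / l_3.
  x=3: (0.194/0.194) × 10.1 = 10.1000
  x=4: (0.121/0.194) × 2.2 = 1.3722
  x=5: (0.066/0.194) × 10.6 = 3.6062
Sum = 10.1000 + 1.3722 + 3.6062 = 15.0784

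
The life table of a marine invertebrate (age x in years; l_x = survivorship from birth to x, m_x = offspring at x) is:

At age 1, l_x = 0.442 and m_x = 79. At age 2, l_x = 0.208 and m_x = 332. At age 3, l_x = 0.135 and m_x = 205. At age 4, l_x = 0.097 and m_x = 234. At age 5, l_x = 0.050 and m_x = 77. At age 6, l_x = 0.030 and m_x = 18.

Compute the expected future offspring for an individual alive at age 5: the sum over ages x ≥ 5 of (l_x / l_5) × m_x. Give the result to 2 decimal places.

l_5 = 0.050. Conditional survival from age 5 to x is l_x / l_5.
  x=5: (0.050/0.050) × 77 = 77.0000
  x=6: (0.030/0.050) × 18 = 10.8000
Sum = 77.0000 + 10.8000 = 87.8000

87.80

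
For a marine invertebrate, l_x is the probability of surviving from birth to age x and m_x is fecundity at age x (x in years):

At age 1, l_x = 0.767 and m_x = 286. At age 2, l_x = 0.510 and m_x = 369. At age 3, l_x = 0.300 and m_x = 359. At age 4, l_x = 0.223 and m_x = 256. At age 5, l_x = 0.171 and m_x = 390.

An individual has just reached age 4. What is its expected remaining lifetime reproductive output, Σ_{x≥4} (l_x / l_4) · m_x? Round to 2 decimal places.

555.06

l_4 = 0.223. Conditional survival from age 4 to x is l_x / l_4.
  x=4: (0.223/0.223) × 256 = 256.0000
  x=5: (0.171/0.223) × 390 = 299.0583
Sum = 256.0000 + 299.0583 = 555.0583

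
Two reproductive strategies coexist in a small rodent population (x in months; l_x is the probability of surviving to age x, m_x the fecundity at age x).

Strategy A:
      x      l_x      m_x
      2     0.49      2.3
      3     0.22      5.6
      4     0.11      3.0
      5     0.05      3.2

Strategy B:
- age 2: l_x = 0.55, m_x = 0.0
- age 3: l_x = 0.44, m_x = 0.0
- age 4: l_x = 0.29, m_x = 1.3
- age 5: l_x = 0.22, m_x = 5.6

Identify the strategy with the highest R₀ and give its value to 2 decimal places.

Strategy A: R₀ = 0.49×2.3 + 0.22×5.6 + 0.11×3.0 + 0.05×3.2 = 2.8490
Strategy B: R₀ = 0.55×0.0 + 0.44×0.0 + 0.29×1.3 + 0.22×5.6 = 1.6090
Highest R₀: strategy A with 2.8490.

2.85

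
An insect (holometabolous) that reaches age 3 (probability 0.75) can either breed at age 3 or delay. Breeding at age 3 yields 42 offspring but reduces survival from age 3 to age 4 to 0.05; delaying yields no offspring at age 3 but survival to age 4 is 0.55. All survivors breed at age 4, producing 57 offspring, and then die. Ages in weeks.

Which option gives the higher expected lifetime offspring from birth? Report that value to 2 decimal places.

breed at age 3: R₀ = 0.75 × (42 + 0.05 × 57) = 0.75 × 44.8500 = 33.6375
delay to age 4: R₀ = 0.75 × (0.55 × 57) = 0.75 × 31.3500 = 23.5125
Higher: breed at age 3 (33.6375).

33.64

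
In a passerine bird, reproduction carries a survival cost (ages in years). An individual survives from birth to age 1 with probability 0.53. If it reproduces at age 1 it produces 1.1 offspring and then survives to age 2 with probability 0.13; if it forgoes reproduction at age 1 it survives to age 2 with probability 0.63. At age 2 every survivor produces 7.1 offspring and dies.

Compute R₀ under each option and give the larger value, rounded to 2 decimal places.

breed at age 1: R₀ = 0.53 × (1.1 + 0.13 × 7.1) = 0.53 × 2.0230 = 1.0722
delay to age 2: R₀ = 0.53 × (0.63 × 7.1) = 0.53 × 4.4730 = 2.3707
Higher: delay to age 2 (2.3707).

2.37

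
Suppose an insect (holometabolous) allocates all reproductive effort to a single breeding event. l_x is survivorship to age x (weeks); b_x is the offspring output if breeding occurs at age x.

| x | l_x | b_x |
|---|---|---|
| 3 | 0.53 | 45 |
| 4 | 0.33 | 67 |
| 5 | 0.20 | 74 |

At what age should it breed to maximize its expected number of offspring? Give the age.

3

Expected offspring if breeding at age x = l_x × b_x:
  age 3: 0.53 × 45 = 23.850
  age 4: 0.33 × 67 = 22.110
  age 5: 0.20 × 74 = 14.800
Maximum at age 3 (23.850).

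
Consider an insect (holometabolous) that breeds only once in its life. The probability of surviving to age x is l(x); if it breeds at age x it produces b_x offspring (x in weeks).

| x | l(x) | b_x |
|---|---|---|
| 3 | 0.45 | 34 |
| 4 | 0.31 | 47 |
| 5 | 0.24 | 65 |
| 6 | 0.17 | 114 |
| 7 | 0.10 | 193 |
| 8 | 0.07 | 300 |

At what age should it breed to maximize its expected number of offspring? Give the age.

8

Expected offspring if breeding at age x = l(x) × b_x:
  age 3: 0.45 × 34 = 15.300
  age 4: 0.31 × 47 = 14.570
  age 5: 0.24 × 65 = 15.600
  age 6: 0.17 × 114 = 19.380
  age 7: 0.10 × 193 = 19.300
  age 8: 0.07 × 300 = 21.000
Maximum at age 8 (21.000).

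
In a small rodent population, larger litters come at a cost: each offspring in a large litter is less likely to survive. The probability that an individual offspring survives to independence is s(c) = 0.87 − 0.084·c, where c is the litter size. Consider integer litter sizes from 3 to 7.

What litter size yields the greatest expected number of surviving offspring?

Expected surviving offspring = c × s(c):
  c=3: 3 × 0.618 = 1.854
  c=4: 4 × 0.534 = 2.136
  c=5: 5 × 0.450 = 2.250
  c=6: 6 × 0.366 = 2.196
  c=7: 7 × 0.282 = 1.974
Maximum at c = 5 (2.250 surviving offspring).

5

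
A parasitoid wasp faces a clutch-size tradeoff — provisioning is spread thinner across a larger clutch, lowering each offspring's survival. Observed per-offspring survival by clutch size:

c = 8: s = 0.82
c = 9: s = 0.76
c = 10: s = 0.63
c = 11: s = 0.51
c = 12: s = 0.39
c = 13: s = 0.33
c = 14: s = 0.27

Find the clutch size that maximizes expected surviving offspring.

9

Expected surviving offspring = c × s(c):
  c=8: 8 × 0.82 = 6.560
  c=9: 9 × 0.76 = 6.840
  c=10: 10 × 0.63 = 6.300
  c=11: 11 × 0.51 = 5.610
  c=12: 12 × 0.39 = 4.680
  c=13: 13 × 0.33 = 4.290
  c=14: 14 × 0.27 = 3.780
Maximum at c = 9 (6.840 surviving offspring).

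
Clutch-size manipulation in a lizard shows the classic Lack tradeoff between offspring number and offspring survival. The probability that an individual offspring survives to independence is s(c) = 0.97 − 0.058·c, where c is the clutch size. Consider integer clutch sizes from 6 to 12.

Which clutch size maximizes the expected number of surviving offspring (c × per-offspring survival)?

8

Expected surviving offspring = c × s(c):
  c=6: 6 × 0.622 = 3.732
  c=7: 7 × 0.564 = 3.948
  c=8: 8 × 0.506 = 4.048
  c=9: 9 × 0.448 = 4.032
  c=10: 10 × 0.390 = 3.900
  c=11: 11 × 0.332 = 3.652
  c=12: 12 × 0.274 = 3.288
Maximum at c = 8 (4.048 surviving offspring).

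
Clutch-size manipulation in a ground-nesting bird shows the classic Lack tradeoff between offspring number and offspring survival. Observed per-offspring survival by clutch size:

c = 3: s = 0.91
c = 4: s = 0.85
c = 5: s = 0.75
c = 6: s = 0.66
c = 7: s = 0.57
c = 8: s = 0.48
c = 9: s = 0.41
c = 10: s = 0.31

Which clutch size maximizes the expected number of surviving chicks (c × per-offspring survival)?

Expected surviving chicks = c × s(c):
  c=3: 3 × 0.91 = 2.730
  c=4: 4 × 0.85 = 3.400
  c=5: 5 × 0.75 = 3.750
  c=6: 6 × 0.66 = 3.960
  c=7: 7 × 0.57 = 3.990
  c=8: 8 × 0.48 = 3.840
  c=9: 9 × 0.41 = 3.690
  c=10: 10 × 0.31 = 3.100
Maximum at c = 7 (3.990 surviving chicks).

7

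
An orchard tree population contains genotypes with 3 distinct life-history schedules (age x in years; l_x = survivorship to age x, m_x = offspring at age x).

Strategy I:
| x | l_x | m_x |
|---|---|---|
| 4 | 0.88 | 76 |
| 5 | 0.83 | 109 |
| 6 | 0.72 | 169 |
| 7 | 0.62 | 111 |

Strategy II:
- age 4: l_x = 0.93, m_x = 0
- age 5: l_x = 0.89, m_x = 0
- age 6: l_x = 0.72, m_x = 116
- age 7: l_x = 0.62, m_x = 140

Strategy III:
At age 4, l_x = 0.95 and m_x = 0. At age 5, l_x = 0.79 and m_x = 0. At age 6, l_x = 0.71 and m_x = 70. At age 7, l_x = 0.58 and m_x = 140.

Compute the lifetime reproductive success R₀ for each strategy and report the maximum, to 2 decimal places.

347.85

Strategy I: R₀ = 0.88×76 + 0.83×109 + 0.72×169 + 0.62×111 = 347.8500
Strategy II: R₀ = 0.93×0 + 0.89×0 + 0.72×116 + 0.62×140 = 170.3200
Strategy III: R₀ = 0.95×0 + 0.79×0 + 0.71×70 + 0.58×140 = 130.9000
Highest R₀: strategy I with 347.8500.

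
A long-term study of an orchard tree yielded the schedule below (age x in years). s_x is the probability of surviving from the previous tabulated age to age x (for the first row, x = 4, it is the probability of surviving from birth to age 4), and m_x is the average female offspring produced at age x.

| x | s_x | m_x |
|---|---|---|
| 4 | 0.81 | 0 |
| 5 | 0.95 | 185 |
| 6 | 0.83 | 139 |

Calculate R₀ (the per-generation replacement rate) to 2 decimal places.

Survivorship from birth: l_x = s_4·s_5·…·s_x.
  l_4 = 0.81000
  l_5 = 0.76950
  l_6 = 0.63868
R₀ = Σ l_x m_x:
  age 4: 0.81000 × 0 = 0.0000
  age 5: 0.76950 × 185 = 142.3575
  age 6: 0.63868 × 139 = 88.7765
R₀ = 0.0000 + 142.3575 + 88.7765 = 231.1340

231.13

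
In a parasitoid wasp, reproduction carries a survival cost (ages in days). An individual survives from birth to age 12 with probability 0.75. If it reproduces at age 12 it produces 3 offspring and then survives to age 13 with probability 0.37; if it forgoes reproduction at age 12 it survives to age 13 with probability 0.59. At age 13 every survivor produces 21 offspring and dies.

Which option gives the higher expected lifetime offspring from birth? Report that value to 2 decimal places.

9.29

breed at age 12: R₀ = 0.75 × (3 + 0.37 × 21) = 0.75 × 10.7700 = 8.0775
delay to age 13: R₀ = 0.75 × (0.59 × 21) = 0.75 × 12.3900 = 9.2925
Higher: delay to age 13 (9.2925).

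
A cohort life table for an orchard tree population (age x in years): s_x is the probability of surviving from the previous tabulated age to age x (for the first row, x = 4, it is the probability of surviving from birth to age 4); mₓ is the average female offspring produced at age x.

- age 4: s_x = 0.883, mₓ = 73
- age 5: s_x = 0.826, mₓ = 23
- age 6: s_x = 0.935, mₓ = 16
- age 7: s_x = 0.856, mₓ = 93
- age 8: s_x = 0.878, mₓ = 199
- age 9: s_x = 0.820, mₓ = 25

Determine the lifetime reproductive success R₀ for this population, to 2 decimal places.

258.93

Survivorship from birth: l_x = s_4·s_5·…·s_x.
  l_4 = 0.88300
  l_5 = 0.72936
  l_6 = 0.68195
  l_7 = 0.58375
  l_8 = 0.51253
  l_9 = 0.42028
R₀ = Σ l_x mₓ:
  age 4: 0.88300 × 73 = 64.4590
  age 5: 0.72936 × 23 = 16.7753
  age 6: 0.68195 × 16 = 10.9112
  age 7: 0.58375 × 93 = 54.2888
  age 8: 0.51253 × 199 = 101.9935
  age 9: 0.42028 × 25 = 10.5070
R₀ = 64.4590 + 16.7753 + 10.9112 + 54.2888 + 101.9935 + 10.5070 = 258.9347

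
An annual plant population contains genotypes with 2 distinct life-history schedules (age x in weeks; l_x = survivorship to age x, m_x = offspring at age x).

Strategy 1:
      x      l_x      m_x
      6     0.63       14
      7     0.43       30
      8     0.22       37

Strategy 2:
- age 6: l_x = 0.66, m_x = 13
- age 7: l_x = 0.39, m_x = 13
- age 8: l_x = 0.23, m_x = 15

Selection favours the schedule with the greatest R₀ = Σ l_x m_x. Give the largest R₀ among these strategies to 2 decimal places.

29.86

Strategy 1: R₀ = 0.63×14 + 0.43×30 + 0.22×37 = 29.8600
Strategy 2: R₀ = 0.66×13 + 0.39×13 + 0.23×15 = 17.1000
Highest R₀: strategy 1 with 29.8600.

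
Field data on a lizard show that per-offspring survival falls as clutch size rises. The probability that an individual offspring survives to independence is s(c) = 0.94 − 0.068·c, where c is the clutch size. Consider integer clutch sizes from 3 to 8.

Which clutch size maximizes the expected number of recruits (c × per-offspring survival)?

Expected recruits = c × s(c):
  c=3: 3 × 0.736 = 2.208
  c=4: 4 × 0.668 = 2.672
  c=5: 5 × 0.600 = 3.000
  c=6: 6 × 0.532 = 3.192
  c=7: 7 × 0.464 = 3.248
  c=8: 8 × 0.396 = 3.168
Maximum at c = 7 (3.248 recruits).

7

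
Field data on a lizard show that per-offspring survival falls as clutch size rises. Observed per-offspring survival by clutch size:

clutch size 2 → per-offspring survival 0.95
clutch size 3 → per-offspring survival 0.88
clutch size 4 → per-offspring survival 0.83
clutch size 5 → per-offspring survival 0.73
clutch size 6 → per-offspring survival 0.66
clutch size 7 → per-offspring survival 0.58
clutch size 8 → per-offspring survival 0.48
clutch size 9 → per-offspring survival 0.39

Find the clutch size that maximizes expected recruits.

Expected recruits = c × s(c):
  c=2: 2 × 0.95 = 1.900
  c=3: 3 × 0.88 = 2.640
  c=4: 4 × 0.83 = 3.320
  c=5: 5 × 0.73 = 3.650
  c=6: 6 × 0.66 = 3.960
  c=7: 7 × 0.58 = 4.060
  c=8: 8 × 0.48 = 3.840
  c=9: 9 × 0.39 = 3.510
Maximum at c = 7 (4.060 recruits).

7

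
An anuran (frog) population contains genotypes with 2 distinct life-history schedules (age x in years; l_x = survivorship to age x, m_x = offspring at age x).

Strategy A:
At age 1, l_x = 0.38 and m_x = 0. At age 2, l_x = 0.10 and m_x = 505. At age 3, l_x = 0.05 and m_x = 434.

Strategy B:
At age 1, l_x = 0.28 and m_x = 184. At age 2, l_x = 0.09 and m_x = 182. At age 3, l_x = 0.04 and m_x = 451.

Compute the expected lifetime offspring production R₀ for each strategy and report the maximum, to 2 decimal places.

Strategy A: R₀ = 0.38×0 + 0.10×505 + 0.05×434 = 72.2000
Strategy B: R₀ = 0.28×184 + 0.09×182 + 0.04×451 = 85.9400
Highest R₀: strategy B with 85.9400.

85.94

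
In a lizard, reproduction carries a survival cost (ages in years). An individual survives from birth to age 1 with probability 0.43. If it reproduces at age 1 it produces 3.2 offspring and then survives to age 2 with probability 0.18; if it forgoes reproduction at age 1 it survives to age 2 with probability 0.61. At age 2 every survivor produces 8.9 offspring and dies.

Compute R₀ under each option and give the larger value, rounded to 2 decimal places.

breed at age 1: R₀ = 0.43 × (3.2 + 0.18 × 8.9) = 0.43 × 4.8020 = 2.0649
delay to age 2: R₀ = 0.43 × (0.61 × 8.9) = 0.43 × 5.4290 = 2.3345
Higher: delay to age 2 (2.3345).

2.33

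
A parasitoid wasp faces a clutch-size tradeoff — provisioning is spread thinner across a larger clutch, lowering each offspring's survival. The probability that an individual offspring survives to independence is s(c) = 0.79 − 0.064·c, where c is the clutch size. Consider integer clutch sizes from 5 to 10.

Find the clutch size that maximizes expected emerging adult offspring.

6

Expected emerging adult offspring = c × s(c):
  c=5: 5 × 0.470 = 2.350
  c=6: 6 × 0.406 = 2.436
  c=7: 7 × 0.342 = 2.394
  c=8: 8 × 0.278 = 2.224
  c=9: 9 × 0.214 = 1.926
  c=10: 10 × 0.150 = 1.500
Maximum at c = 6 (2.436 emerging adult offspring).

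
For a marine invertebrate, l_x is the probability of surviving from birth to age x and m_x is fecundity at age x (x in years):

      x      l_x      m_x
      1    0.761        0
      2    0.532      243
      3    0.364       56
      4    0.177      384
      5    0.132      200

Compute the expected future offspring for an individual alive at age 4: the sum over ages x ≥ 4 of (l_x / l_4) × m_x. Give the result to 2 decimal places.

533.15

l_4 = 0.177. Conditional survival from age 4 to x is l_x / l_4.
  x=4: (0.177/0.177) × 384 = 384.0000
  x=5: (0.132/0.177) × 200 = 149.1525
Sum = 384.0000 + 149.1525 = 533.1525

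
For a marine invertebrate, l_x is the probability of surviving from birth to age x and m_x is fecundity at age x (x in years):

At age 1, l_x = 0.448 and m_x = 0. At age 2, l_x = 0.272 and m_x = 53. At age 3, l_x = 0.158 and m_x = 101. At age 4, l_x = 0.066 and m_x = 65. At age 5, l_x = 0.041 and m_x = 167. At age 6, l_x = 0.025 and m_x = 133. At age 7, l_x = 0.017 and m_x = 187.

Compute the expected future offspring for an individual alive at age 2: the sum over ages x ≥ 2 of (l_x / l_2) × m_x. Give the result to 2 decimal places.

l_2 = 0.272. Conditional survival from age 2 to x is l_x / l_2.
  x=2: (0.272/0.272) × 53 = 53.0000
  x=3: (0.158/0.272) × 101 = 58.6691
  x=4: (0.066/0.272) × 65 = 15.7721
  x=5: (0.041/0.272) × 167 = 25.1728
  x=6: (0.025/0.272) × 133 = 12.2243
  x=7: (0.017/0.272) × 187 = 11.6875
Sum = 53.0000 + 58.6691 + 15.7721 + 25.1728 + 12.2243 + 11.6875 = 176.5257

176.53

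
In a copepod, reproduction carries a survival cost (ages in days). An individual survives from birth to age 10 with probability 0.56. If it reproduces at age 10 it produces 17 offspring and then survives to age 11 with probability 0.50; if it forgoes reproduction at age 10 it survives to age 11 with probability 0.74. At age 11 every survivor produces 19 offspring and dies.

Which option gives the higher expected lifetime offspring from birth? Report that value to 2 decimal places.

breed at age 10: R₀ = 0.56 × (17 + 0.50 × 19) = 0.56 × 26.5000 = 14.8400
delay to age 11: R₀ = 0.56 × (0.74 × 19) = 0.56 × 14.0600 = 7.8736
Higher: breed at age 10 (14.8400).

14.84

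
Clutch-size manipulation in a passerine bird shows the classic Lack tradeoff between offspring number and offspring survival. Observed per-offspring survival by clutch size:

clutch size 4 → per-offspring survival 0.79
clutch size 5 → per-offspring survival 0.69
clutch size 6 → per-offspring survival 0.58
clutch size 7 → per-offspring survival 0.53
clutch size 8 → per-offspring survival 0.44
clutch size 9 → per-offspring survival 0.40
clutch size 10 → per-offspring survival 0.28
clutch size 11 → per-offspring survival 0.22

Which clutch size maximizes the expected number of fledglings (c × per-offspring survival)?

Expected fledglings = c × s(c):
  c=4: 4 × 0.79 = 3.160
  c=5: 5 × 0.69 = 3.450
  c=6: 6 × 0.58 = 3.480
  c=7: 7 × 0.53 = 3.710
  c=8: 8 × 0.44 = 3.520
  c=9: 9 × 0.40 = 3.600
  c=10: 10 × 0.28 = 2.800
  c=11: 11 × 0.22 = 2.420
Maximum at c = 7 (3.710 fledglings).

7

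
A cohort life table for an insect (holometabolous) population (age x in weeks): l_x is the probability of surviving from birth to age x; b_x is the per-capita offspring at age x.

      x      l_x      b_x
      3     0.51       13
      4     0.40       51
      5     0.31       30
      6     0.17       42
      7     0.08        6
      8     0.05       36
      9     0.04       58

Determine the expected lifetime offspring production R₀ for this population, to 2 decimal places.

R₀ = Σ l_x b_x:
  age 3: 0.51 × 13 = 6.6300
  age 4: 0.40 × 51 = 20.4000
  age 5: 0.31 × 30 = 9.3000
  age 6: 0.17 × 42 = 7.1400
  age 7: 0.08 × 6 = 0.4800
  age 8: 0.05 × 36 = 1.8000
  age 9: 0.04 × 58 = 2.3200
R₀ = 6.6300 + 20.4000 + 9.3000 + 7.1400 + 0.4800 + 1.8000 + 2.3200 = 48.0700

48.07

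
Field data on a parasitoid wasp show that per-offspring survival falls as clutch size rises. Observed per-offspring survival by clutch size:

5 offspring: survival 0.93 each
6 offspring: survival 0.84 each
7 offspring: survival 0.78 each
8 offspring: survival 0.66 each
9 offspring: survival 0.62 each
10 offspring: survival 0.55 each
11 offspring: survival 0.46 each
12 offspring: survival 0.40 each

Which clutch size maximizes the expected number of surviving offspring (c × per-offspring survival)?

Expected surviving offspring = c × s(c):
  c=5: 5 × 0.93 = 4.650
  c=6: 6 × 0.84 = 5.040
  c=7: 7 × 0.78 = 5.460
  c=8: 8 × 0.66 = 5.280
  c=9: 9 × 0.62 = 5.580
  c=10: 10 × 0.55 = 5.500
  c=11: 11 × 0.46 = 5.060
  c=12: 12 × 0.40 = 4.800
Maximum at c = 9 (5.580 surviving offspring).

9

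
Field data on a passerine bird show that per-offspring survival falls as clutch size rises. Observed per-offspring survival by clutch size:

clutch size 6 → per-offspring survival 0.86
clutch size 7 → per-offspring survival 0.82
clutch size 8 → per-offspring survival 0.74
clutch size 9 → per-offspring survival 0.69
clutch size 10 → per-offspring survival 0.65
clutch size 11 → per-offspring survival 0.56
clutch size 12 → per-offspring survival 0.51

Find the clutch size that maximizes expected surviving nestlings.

10

Expected surviving nestlings = c × s(c):
  c=6: 6 × 0.86 = 5.160
  c=7: 7 × 0.82 = 5.740
  c=8: 8 × 0.74 = 5.920
  c=9: 9 × 0.69 = 6.210
  c=10: 10 × 0.65 = 6.500
  c=11: 11 × 0.56 = 6.160
  c=12: 12 × 0.51 = 6.120
Maximum at c = 10 (6.500 surviving nestlings).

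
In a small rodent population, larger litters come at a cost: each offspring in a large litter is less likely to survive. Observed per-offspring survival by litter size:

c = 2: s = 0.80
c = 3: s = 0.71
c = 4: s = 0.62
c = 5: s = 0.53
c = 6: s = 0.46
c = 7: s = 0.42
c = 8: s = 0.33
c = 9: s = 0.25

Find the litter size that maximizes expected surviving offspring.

7

Expected surviving offspring = c × s(c):
  c=2: 2 × 0.80 = 1.600
  c=3: 3 × 0.71 = 2.130
  c=4: 4 × 0.62 = 2.480
  c=5: 5 × 0.53 = 2.650
  c=6: 6 × 0.46 = 2.760
  c=7: 7 × 0.42 = 2.940
  c=8: 8 × 0.33 = 2.640
  c=9: 9 × 0.25 = 2.250
Maximum at c = 7 (2.940 surviving offspring).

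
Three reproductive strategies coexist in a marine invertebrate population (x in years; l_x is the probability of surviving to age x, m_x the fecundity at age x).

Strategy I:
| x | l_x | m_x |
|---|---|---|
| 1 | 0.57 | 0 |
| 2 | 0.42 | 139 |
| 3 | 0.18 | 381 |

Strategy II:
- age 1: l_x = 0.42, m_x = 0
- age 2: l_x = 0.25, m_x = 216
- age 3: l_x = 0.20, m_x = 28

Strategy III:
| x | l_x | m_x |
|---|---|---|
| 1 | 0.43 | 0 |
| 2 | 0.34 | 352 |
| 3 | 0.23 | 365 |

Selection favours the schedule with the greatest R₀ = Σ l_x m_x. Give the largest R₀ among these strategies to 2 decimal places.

203.63

Strategy I: R₀ = 0.57×0 + 0.42×139 + 0.18×381 = 126.9600
Strategy II: R₀ = 0.42×0 + 0.25×216 + 0.20×28 = 59.6000
Strategy III: R₀ = 0.43×0 + 0.34×352 + 0.23×365 = 203.6300
Highest R₀: strategy III with 203.6300.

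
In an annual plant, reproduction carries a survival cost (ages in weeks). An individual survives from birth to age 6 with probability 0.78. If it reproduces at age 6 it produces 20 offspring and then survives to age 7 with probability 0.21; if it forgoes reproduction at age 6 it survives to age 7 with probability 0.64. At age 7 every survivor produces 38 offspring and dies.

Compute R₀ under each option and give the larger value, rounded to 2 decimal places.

breed at age 6: R₀ = 0.78 × (20 + 0.21 × 38) = 0.78 × 27.9800 = 21.8244
delay to age 7: R₀ = 0.78 × (0.64 × 38) = 0.78 × 24.3200 = 18.9696
Higher: breed at age 6 (21.8244).

21.82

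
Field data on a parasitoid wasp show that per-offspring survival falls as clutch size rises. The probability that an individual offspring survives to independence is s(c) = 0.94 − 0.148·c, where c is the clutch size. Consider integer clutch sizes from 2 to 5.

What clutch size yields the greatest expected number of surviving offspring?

Expected surviving offspring = c × s(c):
  c=2: 2 × 0.644 = 1.288
  c=3: 3 × 0.496 = 1.488
  c=4: 4 × 0.348 = 1.392
  c=5: 5 × 0.200 = 1.000
Maximum at c = 3 (1.488 surviving offspring).

3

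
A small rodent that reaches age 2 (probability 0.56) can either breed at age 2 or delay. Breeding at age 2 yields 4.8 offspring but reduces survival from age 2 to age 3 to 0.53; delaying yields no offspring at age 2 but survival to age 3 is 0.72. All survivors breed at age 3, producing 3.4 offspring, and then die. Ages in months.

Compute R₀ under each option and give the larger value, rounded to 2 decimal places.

breed at age 2: R₀ = 0.56 × (4.8 + 0.53 × 3.4) = 0.56 × 6.6020 = 3.6971
delay to age 3: R₀ = 0.56 × (0.72 × 3.4) = 0.56 × 2.4480 = 1.3709
Higher: breed at age 2 (3.6971).

3.70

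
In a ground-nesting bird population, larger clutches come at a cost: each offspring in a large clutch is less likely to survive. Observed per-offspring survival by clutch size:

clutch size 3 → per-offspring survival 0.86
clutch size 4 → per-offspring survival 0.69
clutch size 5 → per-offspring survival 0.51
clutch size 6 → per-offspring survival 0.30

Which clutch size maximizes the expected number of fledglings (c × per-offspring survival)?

4

Expected fledglings = c × s(c):
  c=3: 3 × 0.86 = 2.580
  c=4: 4 × 0.69 = 2.760
  c=5: 5 × 0.51 = 2.550
  c=6: 6 × 0.30 = 1.800
Maximum at c = 4 (2.760 fledglings).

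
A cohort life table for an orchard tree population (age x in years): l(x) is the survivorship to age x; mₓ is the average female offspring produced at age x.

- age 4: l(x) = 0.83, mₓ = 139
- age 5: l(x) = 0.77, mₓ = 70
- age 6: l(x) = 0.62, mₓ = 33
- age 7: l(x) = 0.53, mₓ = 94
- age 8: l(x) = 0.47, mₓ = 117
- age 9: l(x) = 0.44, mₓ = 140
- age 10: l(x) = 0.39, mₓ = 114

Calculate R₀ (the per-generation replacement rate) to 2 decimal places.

400.60

R₀ = Σ l(x) mₓ:
  age 4: 0.83 × 139 = 115.3700
  age 5: 0.77 × 70 = 53.9000
  age 6: 0.62 × 33 = 20.4600
  age 7: 0.53 × 94 = 49.8200
  age 8: 0.47 × 117 = 54.9900
  age 9: 0.44 × 140 = 61.6000
  age 10: 0.39 × 114 = 44.4600
R₀ = 115.3700 + 53.9000 + 20.4600 + 49.8200 + 54.9900 + 61.6000 + 44.4600 = 400.6000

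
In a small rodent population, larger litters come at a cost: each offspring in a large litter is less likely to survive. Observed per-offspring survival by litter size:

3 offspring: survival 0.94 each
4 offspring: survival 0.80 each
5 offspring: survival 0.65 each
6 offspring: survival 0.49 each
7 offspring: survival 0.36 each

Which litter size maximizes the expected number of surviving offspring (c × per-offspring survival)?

Expected surviving offspring = c × s(c):
  c=3: 3 × 0.94 = 2.820
  c=4: 4 × 0.80 = 3.200
  c=5: 5 × 0.65 = 3.250
  c=6: 6 × 0.49 = 2.940
  c=7: 7 × 0.36 = 2.520
Maximum at c = 5 (3.250 surviving offspring).

5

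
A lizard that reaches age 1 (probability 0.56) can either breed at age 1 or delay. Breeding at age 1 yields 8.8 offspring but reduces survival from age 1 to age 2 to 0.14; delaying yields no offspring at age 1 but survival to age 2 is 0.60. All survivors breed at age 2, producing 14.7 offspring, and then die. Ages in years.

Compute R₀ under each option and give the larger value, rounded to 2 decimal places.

breed at age 1: R₀ = 0.56 × (8.8 + 0.14 × 14.7) = 0.56 × 10.8580 = 6.0805
delay to age 2: R₀ = 0.56 × (0.60 × 14.7) = 0.56 × 8.8200 = 4.9392
Higher: breed at age 1 (6.0805).

6.08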